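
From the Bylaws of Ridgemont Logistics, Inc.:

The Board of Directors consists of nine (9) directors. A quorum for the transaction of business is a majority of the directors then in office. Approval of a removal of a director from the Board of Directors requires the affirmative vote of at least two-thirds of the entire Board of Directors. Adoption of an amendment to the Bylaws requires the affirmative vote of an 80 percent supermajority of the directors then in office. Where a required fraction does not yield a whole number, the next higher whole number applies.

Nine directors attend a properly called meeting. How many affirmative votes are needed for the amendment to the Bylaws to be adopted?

8

The amendment to the Bylaws requires four-fifths of the directors then in office (9).
4/5 of 9 = 7.20, rounded up to 8.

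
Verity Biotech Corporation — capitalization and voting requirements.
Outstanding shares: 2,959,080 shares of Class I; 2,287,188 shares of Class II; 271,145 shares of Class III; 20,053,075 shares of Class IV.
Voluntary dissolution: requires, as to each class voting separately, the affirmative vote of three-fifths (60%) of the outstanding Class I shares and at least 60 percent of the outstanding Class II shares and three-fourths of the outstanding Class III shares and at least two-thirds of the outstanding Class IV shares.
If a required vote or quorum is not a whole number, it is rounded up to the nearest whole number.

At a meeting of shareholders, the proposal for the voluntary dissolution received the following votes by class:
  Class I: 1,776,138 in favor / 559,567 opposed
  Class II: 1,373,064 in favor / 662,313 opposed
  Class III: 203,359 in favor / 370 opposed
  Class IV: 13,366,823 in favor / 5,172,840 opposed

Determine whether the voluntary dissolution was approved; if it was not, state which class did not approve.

Class I: 3/5 of 2959080 = 1775448; 1,775,448 required, 1,776,138 in favor — approved.
Class II: 3/5 of 2287188 = 1372312.80, rounded up to 1372313; 1,372,313 required, 1,373,064 in favor — approved.
Class III: 3/4 of 271145 = 203358.75, rounded up to 203359; 203,359 required, 203,359 in favor — approved.
Class IV: 2/3 of 20053075 = 13368716.67, rounded up to 13368717; 13,368,717 required, 13,366,823 in favor — not approved.

Not approved — the Class IV shares did not give the required vote.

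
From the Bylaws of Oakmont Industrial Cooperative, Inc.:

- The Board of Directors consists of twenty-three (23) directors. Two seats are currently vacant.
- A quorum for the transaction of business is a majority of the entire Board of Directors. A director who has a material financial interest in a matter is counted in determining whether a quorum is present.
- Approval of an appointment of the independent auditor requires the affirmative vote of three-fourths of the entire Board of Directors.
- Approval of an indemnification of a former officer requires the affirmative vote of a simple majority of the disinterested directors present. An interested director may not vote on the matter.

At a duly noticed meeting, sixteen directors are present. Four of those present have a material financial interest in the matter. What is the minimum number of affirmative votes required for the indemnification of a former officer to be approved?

The indemnification of a former officer requires a majority of the disinterested directors present (16 − 4 = 12).
A majority of 12 is 7.

7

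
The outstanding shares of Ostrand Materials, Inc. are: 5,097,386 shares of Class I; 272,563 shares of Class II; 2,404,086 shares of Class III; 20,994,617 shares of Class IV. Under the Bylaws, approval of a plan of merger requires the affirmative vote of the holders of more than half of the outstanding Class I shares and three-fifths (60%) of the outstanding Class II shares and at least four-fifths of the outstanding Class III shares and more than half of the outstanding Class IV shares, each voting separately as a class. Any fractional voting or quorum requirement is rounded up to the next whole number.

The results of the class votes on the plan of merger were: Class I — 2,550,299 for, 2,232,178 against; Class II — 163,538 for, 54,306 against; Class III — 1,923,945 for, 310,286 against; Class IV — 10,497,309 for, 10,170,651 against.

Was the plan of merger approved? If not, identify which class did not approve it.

Class I: a majority of 5097386 is 2548694; 2,548,694 required, 2,550,299 in favor — approved.
Class II: 3/5 of 272563 = 163537.80, rounded up to 163538; 163,538 required, 163,538 in favor — approved.
Class III: 4/5 of 2404086 = 1923268.80, rounded up to 1923269; 1,923,269 required, 1,923,945 in favor — approved.
Class IV: a majority of 20994617 is 10497309; 10,497,309 required, 10,497,309 in favor — approved.

Approved — every class gave the required vote.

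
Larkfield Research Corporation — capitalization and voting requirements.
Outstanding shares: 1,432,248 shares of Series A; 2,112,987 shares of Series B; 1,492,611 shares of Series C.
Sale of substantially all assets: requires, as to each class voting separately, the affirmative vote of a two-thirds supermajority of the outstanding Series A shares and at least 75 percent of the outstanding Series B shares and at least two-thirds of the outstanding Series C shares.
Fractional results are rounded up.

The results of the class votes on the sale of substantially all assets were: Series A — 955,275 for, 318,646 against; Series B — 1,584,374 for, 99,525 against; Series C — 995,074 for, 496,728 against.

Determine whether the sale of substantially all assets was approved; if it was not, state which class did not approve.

Not approved — the Series B shares did not give the required vote.

Series A: 2/3 of 1432248 = 954832; 954,832 required, 955,275 in favor — approved.
Series B: 3/4 of 2112987 = 1584740.25, rounded up to 1584741; 1,584,741 required, 1,584,374 in favor — not approved.
Series C: 2/3 of 1492611 = 995074; 995,074 required, 995,074 in favor — approved.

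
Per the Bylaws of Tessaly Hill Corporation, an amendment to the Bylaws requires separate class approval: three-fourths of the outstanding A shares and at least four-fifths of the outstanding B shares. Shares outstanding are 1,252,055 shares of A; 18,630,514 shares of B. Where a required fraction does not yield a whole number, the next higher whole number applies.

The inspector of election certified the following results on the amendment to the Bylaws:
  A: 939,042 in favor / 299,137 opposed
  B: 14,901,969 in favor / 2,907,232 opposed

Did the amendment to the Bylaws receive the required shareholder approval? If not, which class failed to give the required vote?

A: 3/4 of 1252055 = 939041.25, rounded up to 939042; 939,042 required, 939,042 in favor — approved.
B: 4/5 of 18630514 = 14904411.20, rounded up to 14904412; 14,904,412 required, 14,901,969 in favor — not approved.

Not approved — the B shares did not give the required vote.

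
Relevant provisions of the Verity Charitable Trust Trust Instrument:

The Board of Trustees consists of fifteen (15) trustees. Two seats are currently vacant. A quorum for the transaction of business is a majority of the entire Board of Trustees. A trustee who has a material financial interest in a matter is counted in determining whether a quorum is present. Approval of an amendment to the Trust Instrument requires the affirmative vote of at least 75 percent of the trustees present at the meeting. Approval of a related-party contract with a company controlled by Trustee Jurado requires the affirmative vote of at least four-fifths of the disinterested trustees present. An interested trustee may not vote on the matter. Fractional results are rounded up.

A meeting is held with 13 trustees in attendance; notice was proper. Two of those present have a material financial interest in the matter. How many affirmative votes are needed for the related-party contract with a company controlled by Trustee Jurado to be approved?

The related-party contract with a company controlled by Trustee Jurado requires four-fifths of the disinterested trustees present (13 − 2 = 11).
4/5 of 11 = 8.80, rounded up to 9.

9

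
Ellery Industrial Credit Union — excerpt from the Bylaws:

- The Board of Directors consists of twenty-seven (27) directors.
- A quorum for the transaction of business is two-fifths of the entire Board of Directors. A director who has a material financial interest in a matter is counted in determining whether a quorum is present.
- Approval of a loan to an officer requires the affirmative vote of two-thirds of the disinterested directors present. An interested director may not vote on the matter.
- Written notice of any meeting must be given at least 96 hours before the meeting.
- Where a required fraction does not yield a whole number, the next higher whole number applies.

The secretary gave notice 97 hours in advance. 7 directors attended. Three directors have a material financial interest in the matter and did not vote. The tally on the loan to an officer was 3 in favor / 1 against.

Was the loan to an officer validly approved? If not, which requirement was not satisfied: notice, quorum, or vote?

Invalid — quorum requirement not satisfied.

Notice: 97 hours given; 96 required (97 ≥ 96). Satisfied.
Quorum: 7 present (interested directors count toward quorum); quorum is 11. Not satisfied.
Vote: the loan to an officer requires two-thirds of the disinterested directors present (7 − 3 = 4). 2/3 of 4 = 2.67, rounded up to 3, so 3 affirmative votes are needed; 3 voted in favor. Satisfied. (Moot — without a quorum no business can be validly transacted.)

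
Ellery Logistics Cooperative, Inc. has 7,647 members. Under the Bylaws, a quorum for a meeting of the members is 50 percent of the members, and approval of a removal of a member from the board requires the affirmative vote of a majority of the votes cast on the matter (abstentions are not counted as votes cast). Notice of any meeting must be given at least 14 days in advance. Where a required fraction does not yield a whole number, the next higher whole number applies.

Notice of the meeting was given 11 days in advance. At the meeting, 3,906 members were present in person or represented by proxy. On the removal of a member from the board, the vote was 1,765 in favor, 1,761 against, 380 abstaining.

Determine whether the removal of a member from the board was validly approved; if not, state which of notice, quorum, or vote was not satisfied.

Invalid — notice requirement not satisfied.

Notice: 11 days given; 14 required. Not satisfied.
Quorum: 50% of 7,647 = 3,823.50, rounded up to 3,824; 3,906 present. Satisfied.
Vote: requires a majority of the votes cast (3,906 − 380 abstaining = 3,526); a majority of 3526 is 1764, so 1,764 needed; 1,765 in favor. Satisfied.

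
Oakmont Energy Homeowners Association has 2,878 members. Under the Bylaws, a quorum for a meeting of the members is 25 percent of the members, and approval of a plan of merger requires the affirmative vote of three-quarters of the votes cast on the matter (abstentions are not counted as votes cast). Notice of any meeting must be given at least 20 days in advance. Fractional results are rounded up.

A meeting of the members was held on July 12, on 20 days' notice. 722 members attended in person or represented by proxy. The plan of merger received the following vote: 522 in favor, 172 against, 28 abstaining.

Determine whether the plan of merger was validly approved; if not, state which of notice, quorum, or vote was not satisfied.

Notice: 20 days given; 20 required. Satisfied.
Quorum: 25% of 2,878 = 719.50, rounded up to 720; 722 present. Satisfied.
Vote: requires three-fourths of the votes cast (722 − 28 abstaining = 694); 3/4 of 694 = 520.50, rounded up to 521, so 521 needed; 522 in favor. Satisfied.

Valid — all requirements satisfied.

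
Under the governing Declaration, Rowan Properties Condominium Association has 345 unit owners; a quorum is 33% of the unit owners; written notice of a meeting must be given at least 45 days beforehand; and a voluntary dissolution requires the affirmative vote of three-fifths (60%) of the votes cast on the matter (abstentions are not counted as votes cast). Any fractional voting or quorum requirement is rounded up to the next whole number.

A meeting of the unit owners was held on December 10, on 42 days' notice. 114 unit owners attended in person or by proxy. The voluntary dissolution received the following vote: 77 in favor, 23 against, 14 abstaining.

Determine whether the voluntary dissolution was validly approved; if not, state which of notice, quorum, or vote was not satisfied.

Invalid — notice requirement not satisfied.

Notice: 42 days given; 45 required. Not satisfied.
Quorum: 33% of 345 = 113.85, rounded up to 114; 114 present. Satisfied.
Vote: requires three-fifths of the votes cast (114 − 14 abstaining = 100); 3/5 of 100 = 60, so 60 needed; 77 in favor. Satisfied.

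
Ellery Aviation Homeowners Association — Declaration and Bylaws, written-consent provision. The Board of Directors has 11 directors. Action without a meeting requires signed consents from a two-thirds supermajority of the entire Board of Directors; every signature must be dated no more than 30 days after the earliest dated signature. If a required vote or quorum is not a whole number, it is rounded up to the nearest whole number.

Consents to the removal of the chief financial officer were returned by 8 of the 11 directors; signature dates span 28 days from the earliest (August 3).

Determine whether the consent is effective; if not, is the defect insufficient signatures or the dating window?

Signatures required: a two-thirds supermajority of 11 — 2/3 of 11 = 7.33, rounded up to 8, so 8 needed; 8 signed. Sufficient.
Dating window: the latest signature is 28 days after the earliest; the limit is 30 days. Within the window.

Effective — both the signature and dating-window requirements are satisfied.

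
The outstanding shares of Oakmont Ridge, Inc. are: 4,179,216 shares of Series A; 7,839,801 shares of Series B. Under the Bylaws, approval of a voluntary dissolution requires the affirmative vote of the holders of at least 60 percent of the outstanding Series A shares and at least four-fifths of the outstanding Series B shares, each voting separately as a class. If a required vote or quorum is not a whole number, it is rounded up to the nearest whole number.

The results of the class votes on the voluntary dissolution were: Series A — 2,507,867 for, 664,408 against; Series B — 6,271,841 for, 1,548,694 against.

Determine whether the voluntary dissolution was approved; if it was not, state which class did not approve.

Approved — every class gave the required vote.

Series A: 3/5 of 4179216 = 2507529.60, rounded up to 2507530; 2,507,530 required, 2,507,867 in favor — approved.
Series B: 4/5 of 7839801 = 6271840.80, rounded up to 6271841; 6,271,841 required, 6,271,841 in favor — approved.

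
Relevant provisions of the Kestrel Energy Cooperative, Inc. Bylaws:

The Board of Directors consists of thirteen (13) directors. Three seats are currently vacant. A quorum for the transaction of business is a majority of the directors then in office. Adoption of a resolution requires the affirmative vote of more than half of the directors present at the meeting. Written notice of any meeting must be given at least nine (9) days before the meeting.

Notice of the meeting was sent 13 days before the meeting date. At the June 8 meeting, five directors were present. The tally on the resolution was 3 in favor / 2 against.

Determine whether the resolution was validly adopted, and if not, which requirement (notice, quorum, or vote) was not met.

Invalid — quorum requirement not satisfied.

Notice: 13 days given; 9 required (13 ≥ 9). Satisfied.
Quorum: 5 present; quorum is 6. Not satisfied.
Vote: the resolution requires a majority of the directors present (5). A majority of 5 is 3, so 3 affirmative votes are needed; 3 voted in favor. Satisfied. (Moot — without a quorum no business can be validly transacted.)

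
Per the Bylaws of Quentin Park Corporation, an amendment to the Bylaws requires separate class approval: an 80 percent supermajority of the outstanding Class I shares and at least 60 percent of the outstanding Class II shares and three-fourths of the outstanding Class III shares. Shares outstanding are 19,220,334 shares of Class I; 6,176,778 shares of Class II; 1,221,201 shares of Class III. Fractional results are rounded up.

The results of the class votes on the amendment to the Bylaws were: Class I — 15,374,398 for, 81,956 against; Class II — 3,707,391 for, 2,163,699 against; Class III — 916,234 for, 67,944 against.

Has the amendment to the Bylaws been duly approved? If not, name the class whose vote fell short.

Class I: 4/5 of 19220334 = 15376267.20, rounded up to 15376268; 15,376,268 required, 15,374,398 in favor — not approved.
Class II: 3/5 of 6176778 = 3706066.80, rounded up to 3706067; 3,706,067 required, 3,707,391 in favor — approved.
Class III: 3/4 of 1221201 = 915900.75, rounded up to 915901; 915,901 required, 916,234 in favor — approved.

Not approved — the Class I shares did not give the required vote.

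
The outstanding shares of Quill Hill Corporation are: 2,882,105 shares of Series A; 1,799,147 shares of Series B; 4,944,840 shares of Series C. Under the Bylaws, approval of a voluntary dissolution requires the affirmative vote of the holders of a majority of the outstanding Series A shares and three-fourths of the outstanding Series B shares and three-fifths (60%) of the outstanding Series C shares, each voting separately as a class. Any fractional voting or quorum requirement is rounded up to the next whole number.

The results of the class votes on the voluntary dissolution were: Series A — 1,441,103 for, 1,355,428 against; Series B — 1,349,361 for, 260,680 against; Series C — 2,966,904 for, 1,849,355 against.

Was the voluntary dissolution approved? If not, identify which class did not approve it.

Approved — every class gave the required vote.

Series A: a majority of 2882105 is 1441053; 1,441,053 required, 1,441,103 in favor — approved.
Series B: 3/4 of 1799147 = 1349360.25, rounded up to 1349361; 1,349,361 required, 1,349,361 in favor — approved.
Series C: 3/5 of 4944840 = 2966904; 2,966,904 required, 2,966,904 in favor — approved.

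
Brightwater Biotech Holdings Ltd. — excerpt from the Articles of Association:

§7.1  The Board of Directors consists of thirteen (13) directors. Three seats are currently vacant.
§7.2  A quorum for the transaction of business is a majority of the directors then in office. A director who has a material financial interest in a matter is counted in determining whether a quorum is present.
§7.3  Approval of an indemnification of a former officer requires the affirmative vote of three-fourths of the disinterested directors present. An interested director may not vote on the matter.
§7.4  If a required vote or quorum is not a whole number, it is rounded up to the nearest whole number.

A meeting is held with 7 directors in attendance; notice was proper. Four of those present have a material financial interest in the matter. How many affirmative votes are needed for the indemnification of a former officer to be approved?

The indemnification of a former officer requires three-fourths of the disinterested directors present (7 − 4 = 3).
3/4 of 3 = 2.25, rounded up to 3.

3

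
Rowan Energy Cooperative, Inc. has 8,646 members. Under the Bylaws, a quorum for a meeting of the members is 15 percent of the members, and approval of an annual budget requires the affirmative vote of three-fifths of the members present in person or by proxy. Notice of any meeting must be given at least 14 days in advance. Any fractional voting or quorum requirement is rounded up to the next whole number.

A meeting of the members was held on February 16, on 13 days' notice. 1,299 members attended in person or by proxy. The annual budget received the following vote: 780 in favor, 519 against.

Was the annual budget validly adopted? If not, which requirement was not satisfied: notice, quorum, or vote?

Invalid — notice requirement not satisfied.

Notice: 13 days given; 14 required. Not satisfied.
Quorum: 15% of 8,646 = 1,296.90, rounded up to 1,297; 1,299 present. Satisfied.
Vote: requires three-fifths of those present (1,299); 3/5 of 1299 = 779.40, rounded up to 780, so 780 needed; 780 in favor. Satisfied.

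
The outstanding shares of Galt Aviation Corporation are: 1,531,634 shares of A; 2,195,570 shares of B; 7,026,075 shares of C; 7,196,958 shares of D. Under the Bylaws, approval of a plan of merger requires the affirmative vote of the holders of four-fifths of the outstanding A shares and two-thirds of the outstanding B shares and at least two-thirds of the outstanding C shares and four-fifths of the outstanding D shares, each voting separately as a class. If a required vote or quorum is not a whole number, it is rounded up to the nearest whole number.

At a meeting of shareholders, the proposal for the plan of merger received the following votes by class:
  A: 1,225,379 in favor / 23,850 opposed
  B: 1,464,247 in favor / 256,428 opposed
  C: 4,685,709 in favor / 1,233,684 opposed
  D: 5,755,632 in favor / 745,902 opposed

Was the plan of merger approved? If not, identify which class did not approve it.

Not approved — the D shares did not give the required vote.

A: 4/5 of 1531634 = 1225307.20, rounded up to 1225308; 1,225,308 required, 1,225,379 in favor — approved.
B: 2/3 of 2195570 = 1463713.33, rounded up to 1463714; 1,463,714 required, 1,464,247 in favor — approved.
C: 2/3 of 7026075 = 4684050; 4,684,050 required, 4,685,709 in favor — approved.
D: 4/5 of 7196958 = 5757566.40, rounded up to 5757567; 5,757,567 required, 5,755,632 in favor — not approved.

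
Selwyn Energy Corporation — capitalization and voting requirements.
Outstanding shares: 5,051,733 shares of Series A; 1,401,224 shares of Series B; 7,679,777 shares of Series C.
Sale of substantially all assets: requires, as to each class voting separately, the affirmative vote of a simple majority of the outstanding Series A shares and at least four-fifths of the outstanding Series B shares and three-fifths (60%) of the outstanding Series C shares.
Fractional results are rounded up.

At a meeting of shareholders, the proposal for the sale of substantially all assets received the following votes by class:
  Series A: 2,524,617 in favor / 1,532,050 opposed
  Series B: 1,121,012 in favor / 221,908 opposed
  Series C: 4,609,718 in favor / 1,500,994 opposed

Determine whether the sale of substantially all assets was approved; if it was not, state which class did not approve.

Series A: a majority of 5051733 is 2525867; 2,525,867 required, 2,524,617 in favor — not approved.
Series B: 4/5 of 1401224 = 1120979.20, rounded up to 1120980; 1,120,980 required, 1,121,012 in favor — approved.
Series C: 3/5 of 7679777 = 4607866.20, rounded up to 4607867; 4,607,867 required, 4,609,718 in favor — approved.

Not approved — the Series A shares did not give the required vote.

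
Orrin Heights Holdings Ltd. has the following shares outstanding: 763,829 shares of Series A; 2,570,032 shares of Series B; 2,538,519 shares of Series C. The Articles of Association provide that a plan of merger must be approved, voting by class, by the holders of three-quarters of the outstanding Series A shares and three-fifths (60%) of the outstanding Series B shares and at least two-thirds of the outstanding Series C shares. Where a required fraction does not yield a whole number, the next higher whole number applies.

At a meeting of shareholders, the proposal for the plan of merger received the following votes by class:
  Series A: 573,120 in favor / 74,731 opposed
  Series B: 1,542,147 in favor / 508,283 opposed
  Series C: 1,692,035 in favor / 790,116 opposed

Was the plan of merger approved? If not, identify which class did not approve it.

Not approved — the Series C shares did not give the required vote.

Series A: 3/4 of 763829 = 572871.75, rounded up to 572872; 572,872 required, 573,120 in favor — approved.
Series B: 3/5 of 2570032 = 1542019.20, rounded up to 1542020; 1,542,020 required, 1,542,147 in favor — approved.
Series C: 2/3 of 2538519 = 1692346; 1,692,346 required, 1,692,035 in favor — not approved.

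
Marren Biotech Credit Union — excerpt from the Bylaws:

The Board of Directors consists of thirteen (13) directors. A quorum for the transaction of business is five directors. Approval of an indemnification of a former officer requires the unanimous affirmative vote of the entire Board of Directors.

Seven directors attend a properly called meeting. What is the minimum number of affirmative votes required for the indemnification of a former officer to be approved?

The indemnification of a former officer requires the unanimous vote of the entire Board of Directors (13).
Unanimous means all 13.
(Only 7 can vote, so the indemnification of a former officer cannot pass at this meeting, but the required vote is still 13.)

13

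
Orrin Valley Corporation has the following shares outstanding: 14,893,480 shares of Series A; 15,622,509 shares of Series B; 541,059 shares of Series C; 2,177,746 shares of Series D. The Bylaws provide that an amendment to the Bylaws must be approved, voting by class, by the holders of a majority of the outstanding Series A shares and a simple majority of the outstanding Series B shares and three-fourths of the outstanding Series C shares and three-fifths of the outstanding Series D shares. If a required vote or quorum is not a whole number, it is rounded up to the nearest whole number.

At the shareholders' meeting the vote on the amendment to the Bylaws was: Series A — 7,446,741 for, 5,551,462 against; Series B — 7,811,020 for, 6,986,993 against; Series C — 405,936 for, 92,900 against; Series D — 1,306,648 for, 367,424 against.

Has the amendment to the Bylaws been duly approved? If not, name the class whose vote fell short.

Not approved — the Series B shares did not give the required vote.

Series A: a majority of 14893480 is 7446741; 7,446,741 required, 7,446,741 in favor — approved.
Series B: a majority of 15622509 is 7811255; 7,811,255 required, 7,811,020 in favor — not approved.
Series C: 3/4 of 541059 = 405794.25, rounded up to 405795; 405,795 required, 405,936 in favor — approved.
Series D: 3/5 of 2177746 = 1306647.60, rounded up to 1306648; 1,306,648 required, 1,306,648 in favor — approved.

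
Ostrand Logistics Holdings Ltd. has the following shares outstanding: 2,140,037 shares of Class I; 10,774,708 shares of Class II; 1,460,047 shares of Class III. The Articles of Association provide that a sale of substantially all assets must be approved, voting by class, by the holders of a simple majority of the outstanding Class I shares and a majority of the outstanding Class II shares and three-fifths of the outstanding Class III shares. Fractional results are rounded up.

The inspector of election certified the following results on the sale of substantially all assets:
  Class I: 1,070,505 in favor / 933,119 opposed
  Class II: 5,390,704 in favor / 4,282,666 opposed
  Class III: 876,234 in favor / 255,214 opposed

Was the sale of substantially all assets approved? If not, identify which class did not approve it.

Approved — every class gave the required vote.

Class I: a majority of 2140037 is 1070019; 1,070,019 required, 1,070,505 in favor — approved.
Class II: a majority of 10774708 is 5387355; 5,387,355 required, 5,390,704 in favor — approved.
Class III: 3/5 of 1460047 = 876028.20, rounded up to 876029; 876,029 required, 876,234 in favor — approved.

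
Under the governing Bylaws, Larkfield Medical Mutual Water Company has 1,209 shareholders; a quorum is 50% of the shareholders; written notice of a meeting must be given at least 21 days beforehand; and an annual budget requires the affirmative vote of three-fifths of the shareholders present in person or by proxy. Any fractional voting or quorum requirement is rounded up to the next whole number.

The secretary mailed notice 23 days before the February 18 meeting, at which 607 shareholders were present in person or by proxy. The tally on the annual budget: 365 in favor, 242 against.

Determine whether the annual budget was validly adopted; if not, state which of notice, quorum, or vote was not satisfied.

Notice: 23 days given; 21 required. Satisfied.
Quorum: 50% of 1,209 = 604.50, rounded up to 605; 607 present. Satisfied.
Vote: requires three-fifths of those present (607); 3/5 of 607 = 364.20, rounded up to 365, so 365 needed; 365 in favor. Satisfied.

Valid — all requirements satisfied.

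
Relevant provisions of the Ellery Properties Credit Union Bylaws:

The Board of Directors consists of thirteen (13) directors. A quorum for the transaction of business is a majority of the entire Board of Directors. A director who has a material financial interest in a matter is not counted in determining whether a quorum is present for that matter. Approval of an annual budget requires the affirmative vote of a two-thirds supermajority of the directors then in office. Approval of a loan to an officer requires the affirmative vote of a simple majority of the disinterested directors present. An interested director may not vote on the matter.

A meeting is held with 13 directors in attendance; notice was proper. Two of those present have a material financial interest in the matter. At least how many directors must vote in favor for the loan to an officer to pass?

6

The loan to an officer requires a majority of the disinterested directors present (13 − 2 = 11).
A majority of 11 is 6.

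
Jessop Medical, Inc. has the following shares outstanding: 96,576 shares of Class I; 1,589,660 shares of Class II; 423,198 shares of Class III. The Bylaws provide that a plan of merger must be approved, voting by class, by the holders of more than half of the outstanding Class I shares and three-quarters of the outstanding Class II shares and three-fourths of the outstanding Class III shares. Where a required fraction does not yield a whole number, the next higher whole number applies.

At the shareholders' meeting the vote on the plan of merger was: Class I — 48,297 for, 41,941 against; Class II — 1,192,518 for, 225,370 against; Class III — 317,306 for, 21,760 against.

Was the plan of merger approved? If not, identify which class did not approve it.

Not approved — the Class III shares did not give the required vote.

Class I: a majority of 96576 is 48289; 48,289 required, 48,297 in favor — approved.
Class II: 3/4 of 1589660 = 1192245; 1,192,245 required, 1,192,518 in favor — approved.
Class III: 3/4 of 423198 = 317398.50, rounded up to 317399; 317,399 required, 317,306 in favor — not approved.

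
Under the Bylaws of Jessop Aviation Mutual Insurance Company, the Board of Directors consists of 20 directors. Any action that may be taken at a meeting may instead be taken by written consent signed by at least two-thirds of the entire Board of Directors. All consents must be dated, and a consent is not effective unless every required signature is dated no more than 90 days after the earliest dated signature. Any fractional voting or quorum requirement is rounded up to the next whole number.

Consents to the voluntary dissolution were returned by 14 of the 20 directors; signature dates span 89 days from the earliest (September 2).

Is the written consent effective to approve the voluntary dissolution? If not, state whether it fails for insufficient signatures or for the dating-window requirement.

Signatures required: at least two-thirds of 20 — 2/3 of 20 = 13.33, rounded up to 14, so 14 needed; 14 signed. Sufficient.
Dating window: the latest signature is 89 days after the earliest; the limit is 90 days. Within the window.

Effective — both the signature and dating-window requirements are satisfied.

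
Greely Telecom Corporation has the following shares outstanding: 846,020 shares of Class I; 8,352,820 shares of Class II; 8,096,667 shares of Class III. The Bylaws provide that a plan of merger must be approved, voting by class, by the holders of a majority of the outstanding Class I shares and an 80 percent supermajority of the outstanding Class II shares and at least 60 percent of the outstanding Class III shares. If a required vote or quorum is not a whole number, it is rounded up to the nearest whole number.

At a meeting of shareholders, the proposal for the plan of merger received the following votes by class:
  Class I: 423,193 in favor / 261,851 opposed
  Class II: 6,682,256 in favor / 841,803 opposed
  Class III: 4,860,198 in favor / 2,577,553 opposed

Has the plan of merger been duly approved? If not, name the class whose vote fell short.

Class I: a majority of 846020 is 423011; 423,011 required, 423,193 in favor — approved.
Class II: 4/5 of 8352820 = 6682256; 6,682,256 required, 6,682,256 in favor — approved.
Class III: 3/5 of 8096667 = 4858000.20, rounded up to 4858001; 4,858,001 required, 4,860,198 in favor — approved.

Approved — every class gave the required vote.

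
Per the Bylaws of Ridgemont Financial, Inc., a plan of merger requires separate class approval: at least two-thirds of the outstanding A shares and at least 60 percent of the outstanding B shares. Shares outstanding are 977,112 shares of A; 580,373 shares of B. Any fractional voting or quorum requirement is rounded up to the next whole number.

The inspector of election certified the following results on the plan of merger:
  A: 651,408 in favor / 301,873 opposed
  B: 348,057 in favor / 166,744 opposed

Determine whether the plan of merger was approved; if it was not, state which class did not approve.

A: 2/3 of 977112 = 651408; 651,408 required, 651,408 in favor — approved.
B: 3/5 of 580373 = 348223.80, rounded up to 348224; 348,224 required, 348,057 in favor — not approved.

Not approved — the B shares did not give the required vote.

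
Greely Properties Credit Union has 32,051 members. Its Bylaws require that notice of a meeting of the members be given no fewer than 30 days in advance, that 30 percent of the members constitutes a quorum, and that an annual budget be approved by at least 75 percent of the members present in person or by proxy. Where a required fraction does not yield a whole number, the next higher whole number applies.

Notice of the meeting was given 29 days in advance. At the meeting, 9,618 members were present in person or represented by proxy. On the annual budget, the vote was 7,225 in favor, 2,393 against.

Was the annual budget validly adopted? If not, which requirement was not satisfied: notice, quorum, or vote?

Invalid — notice requirement not satisfied.

Notice: 29 days given; 30 required. Not satisfied.
Quorum: 30% of 32,051 = 9,615.30, rounded up to 9,616; 9,618 present. Satisfied.
Vote: requires three-fourths of those present (9,618); 3/4 of 9618 = 7213.50, rounded up to 7214, so 7,214 needed; 7,225 in favor. Satisfied.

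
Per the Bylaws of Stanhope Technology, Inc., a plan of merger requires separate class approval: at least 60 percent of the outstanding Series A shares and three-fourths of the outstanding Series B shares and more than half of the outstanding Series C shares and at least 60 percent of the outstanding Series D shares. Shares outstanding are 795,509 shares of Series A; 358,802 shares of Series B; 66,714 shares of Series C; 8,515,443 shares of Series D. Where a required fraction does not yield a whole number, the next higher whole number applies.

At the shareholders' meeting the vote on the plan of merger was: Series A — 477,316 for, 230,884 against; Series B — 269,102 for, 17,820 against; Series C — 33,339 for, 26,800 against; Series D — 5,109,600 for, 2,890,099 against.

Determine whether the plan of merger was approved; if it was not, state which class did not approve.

Series A: 3/5 of 795509 = 477305.40, rounded up to 477306; 477,306 required, 477,316 in favor — approved.
Series B: 3/4 of 358802 = 269101.50, rounded up to 269102; 269,102 required, 269,102 in favor — approved.
Series C: a majority of 66714 is 33358; 33,358 required, 33,339 in favor — not approved.
Series D: 3/5 of 8515443 = 5109265.80, rounded up to 5109266; 5,109,266 required, 5,109,600 in favor — approved.

Not approved — the Series C shares did not give the required vote.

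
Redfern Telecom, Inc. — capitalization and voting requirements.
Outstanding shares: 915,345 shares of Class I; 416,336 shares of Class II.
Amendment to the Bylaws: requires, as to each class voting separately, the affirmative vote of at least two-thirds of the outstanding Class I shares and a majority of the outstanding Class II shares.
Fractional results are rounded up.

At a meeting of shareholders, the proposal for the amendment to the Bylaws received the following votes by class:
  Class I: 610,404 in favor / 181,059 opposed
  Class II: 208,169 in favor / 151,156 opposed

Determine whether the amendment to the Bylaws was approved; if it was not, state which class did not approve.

Class I: 2/3 of 915345 = 610230; 610,230 required, 610,404 in favor — approved.
Class II: a majority of 416336 is 208169; 208,169 required, 208,169 in favor — approved.

Approved — every class gave the required vote.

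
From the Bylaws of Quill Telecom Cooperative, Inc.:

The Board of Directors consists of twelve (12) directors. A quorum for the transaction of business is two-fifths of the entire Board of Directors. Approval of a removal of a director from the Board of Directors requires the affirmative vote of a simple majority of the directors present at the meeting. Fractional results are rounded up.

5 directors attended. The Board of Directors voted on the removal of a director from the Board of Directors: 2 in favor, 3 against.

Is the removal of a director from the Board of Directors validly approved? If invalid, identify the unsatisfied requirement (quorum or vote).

Quorum: 5 present; quorum is 5. Satisfied.
Vote: the removal of a director from the Board of Directors requires a majority of the directors present (5). A majority of 5 is 3, so 3 affirmative votes are needed; 2 voted in favor. Not satisfied.

Invalid — vote requirement not satisfied.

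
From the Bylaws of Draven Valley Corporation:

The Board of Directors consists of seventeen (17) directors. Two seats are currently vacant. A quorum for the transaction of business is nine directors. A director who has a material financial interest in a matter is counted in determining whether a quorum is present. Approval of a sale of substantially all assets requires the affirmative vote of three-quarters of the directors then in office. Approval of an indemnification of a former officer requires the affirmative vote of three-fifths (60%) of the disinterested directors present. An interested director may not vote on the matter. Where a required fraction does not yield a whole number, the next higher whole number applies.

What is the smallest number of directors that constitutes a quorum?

The quorum is fixed at 9.

9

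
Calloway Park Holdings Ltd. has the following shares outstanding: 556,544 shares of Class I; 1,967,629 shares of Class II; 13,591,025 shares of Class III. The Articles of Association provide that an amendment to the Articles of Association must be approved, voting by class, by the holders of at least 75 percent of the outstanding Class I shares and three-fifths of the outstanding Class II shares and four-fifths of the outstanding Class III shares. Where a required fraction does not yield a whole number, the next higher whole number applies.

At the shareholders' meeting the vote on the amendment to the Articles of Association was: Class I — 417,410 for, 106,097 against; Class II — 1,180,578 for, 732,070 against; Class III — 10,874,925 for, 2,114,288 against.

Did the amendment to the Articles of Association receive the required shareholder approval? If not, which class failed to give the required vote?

Class I: 3/4 of 556544 = 417408; 417,408 required, 417,410 in favor — approved.
Class II: 3/5 of 1967629 = 1180577.40, rounded up to 1180578; 1,180,578 required, 1,180,578 in favor — approved.
Class III: 4/5 of 13591025 = 10872820; 10,872,820 required, 10,874,925 in favor — approved.

Approved — every class gave the required vote.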